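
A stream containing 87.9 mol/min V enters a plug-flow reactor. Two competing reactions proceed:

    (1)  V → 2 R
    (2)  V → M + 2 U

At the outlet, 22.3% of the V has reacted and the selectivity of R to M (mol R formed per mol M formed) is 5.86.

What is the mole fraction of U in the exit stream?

0.0887

Conversion of V: V consumed = 0.223 × 87.9 = 19.6 mol/min = 1ξ₁ + 1ξ₂.
Selectivity: 2ξ₁ / (1ξ₂) = 5.86 → ξ₁ = 2.93 ξ₂.
Substitute: (1·2.93 + 1) ξ₂ = 19.6 → ξ₂ = 4.988 mol/min, ξ₁ = 14.61 mol/min.
Outlet amounts (n = n₀ + Σ ν·ξ):
  V: 87.9 − 1(14.61) − 1(4.988) = 68.3
  R: 0 + 2(14.61) = 29.23
  M: 0 + 1(4.988) = 4.988
  U: 0 + 2(4.988) = 9.975
Total out = 112.5 mol/min; y_U = 9.975 / 112.5 = 0.08868.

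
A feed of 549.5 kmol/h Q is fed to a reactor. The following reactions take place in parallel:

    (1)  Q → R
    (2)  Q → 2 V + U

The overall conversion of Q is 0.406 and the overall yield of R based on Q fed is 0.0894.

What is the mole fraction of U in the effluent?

0.194

Yield of R: 1ξ₁ / 549.5 = 0.0894 → ξ₁ = 49.13 kmol/h.
Conversion of Q: 1ξ₁ + 1ξ₂ = 0.406 × 549.5 = 223.1 → ξ₂ = 174 kmol/h.
Outlet amounts (n = n₀ + Σ ν·ξ):
  Q: 549.5 − 1(49.13) − 1(174) = 326.4
  R: 0 + 1(49.13) = 49.13
  V: 0 + 2(174) = 347.9
  U: 0 + 1(174) = 174
Total out = 897.4 kmol/h; y_U = 174 / 897.4 = 0.1939.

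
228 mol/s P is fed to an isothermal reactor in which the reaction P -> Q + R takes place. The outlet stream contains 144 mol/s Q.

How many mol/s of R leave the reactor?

144 mol/s

For Q: n = n₀ + 1ξ → 144 = 0 + 1ξ, giving ξ = 144 mol/s.
Outlet amounts (n = n₀ + ν ξ):
  P: 228 − 1(144) = 84
  Q: 0 + 1(144) = 144
  R: 0 + 1(144) = 144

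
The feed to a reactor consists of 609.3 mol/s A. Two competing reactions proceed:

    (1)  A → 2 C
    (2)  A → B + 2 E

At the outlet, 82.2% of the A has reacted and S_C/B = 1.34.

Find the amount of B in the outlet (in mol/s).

Conversion of A: A consumed = 0.822 × 609.3 = 500.8 mol/s = 1ξ₁ + 1ξ₂.
Selectivity: 2ξ₁ / (1ξ₂) = 1.34 → ξ₁ = 0.67 ξ₂.
Substitute: (1·0.67 + 1) ξ₂ = 500.8 → ξ₂ = 299.9 mol/s, ξ₁ = 200.9 mol/s.
Outlet amounts (n = n₀ + Σ ν·ξ):
  A: 609.3 − 1(200.9) − 1(299.9) = 108.5
  C: 0 + 2(200.9) = 401.9
  B: 0 + 1(299.9) = 299.9
  E: 0 + 2(299.9) = 599.8

300 mol/s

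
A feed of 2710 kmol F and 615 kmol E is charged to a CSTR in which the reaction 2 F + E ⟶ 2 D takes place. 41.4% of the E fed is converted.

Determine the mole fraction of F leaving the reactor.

0.717

E reacted = 0.414 × 615 = 254.6 kmol; ν_E = −1, so ξ = 254.6/1 = 254.6 kmol.
Outlet amounts (n = n₀ + ν ξ):
  F: 2710 − 2(254.6) = 2201
  E: 615 − 1(254.6) = 360.4
  D: 0 + 2(254.6) = 509.2
Total out = 3070 kmol; y_F = 2201 / 3070 = 0.7168.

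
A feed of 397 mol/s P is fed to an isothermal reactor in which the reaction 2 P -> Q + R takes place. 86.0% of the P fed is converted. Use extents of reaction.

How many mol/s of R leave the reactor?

P reacted = 0.86 × 397 = 341.4 mol/s; ν_P = −2, so ξ = 341.4/2 = 170.7 mol/s.
Outlet amounts (n = n₀ + ν ξ):
  P: 397 − 2(170.7) = 55.58
  Q: 0 + 1(170.7) = 170.7
  R: 0 + 1(170.7) = 170.7

171 mol/s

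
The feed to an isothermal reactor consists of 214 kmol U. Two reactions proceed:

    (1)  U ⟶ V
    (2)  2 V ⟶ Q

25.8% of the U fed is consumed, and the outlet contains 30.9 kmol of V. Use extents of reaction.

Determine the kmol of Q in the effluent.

Conversion of U: U consumed = 1ξ₁ = 0.258 × 214 → ξ₁ = 55.21 kmol.
V balance: n_V = 0 + 1ξ₁ − 2ξ₂ = 30.9 → ξ₂ = (1·55.21 − 30.9)/2 = 12.16 kmol.
Outlet amounts (n = n₀ + Σ ν·ξ):
  U: 214 − 1(55.21) = 158.8
  V: 0 + 1(55.21) − 2(12.16) = 30.9
  Q: 0 + 1(12.16) = 12.16

12.2 kmol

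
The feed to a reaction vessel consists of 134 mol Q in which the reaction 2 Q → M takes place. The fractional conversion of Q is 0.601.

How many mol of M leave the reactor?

40.3 mol

Q reacted = 0.601 × 134 = 80.53 mol; ν_Q = −2, so ξ = 80.53/2 = 40.27 mol.
Outlet amounts (n = n₀ + ν ξ):
  Q: 134 − 2(40.27) = 53.47
  M: 0 + 1(40.27) = 40.27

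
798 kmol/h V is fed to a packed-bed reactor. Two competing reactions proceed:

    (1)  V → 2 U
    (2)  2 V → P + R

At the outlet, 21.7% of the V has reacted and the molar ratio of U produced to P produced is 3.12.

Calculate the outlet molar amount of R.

48.6 kmol/h

Conversion of V: V consumed = 0.217 × 798 = 173.2 kmol/h = 1ξ₁ + 2ξ₂.
Selectivity: 2ξ₁ / (1ξ₂) = 3.12 → ξ₁ = 1.56 ξ₂.
Substitute: (1·1.56 + 2) ξ₂ = 173.2 → ξ₂ = 48.64 kmol/h, ξ₁ = 75.88 kmol/h.
Outlet amounts (n = n₀ + Σ ν·ξ):
  V: 798 − 1(75.88) − 2(48.64) = 624.8
  U: 0 + 2(75.88) = 151.8
  P: 0 + 1(48.64) = 48.64
  R: 0 + 1(48.64) = 48.64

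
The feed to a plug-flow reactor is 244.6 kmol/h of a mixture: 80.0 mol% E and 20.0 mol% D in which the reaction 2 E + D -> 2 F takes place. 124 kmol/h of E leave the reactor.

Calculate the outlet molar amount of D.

13.1 kmol/h

For E: n = n₀ − 2ξ → 124 = 195.7 − 2ξ, giving ξ = 35.84 kmol/h.
Outlet amounts (n = n₀ + ν ξ):
  E: 195.7 − 2(35.84) = 124
  D: 48.92 − 1(35.84) = 13.08
  F: 0 + 2(35.84) = 71.68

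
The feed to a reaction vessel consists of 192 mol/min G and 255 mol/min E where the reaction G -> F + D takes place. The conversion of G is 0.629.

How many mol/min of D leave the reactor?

121 mol/min

G reacted = 0.629 × 192 = 120.8 mol/min; ν_G = −1, so ξ = 120.8/1 = 120.8 mol/min.
Outlet amounts (n = n₀ + ν ξ):
  G: 192 − 1(120.8) = 71.23
  F: 0 + 1(120.8) = 120.8
  D: 0 + 1(120.8) = 120.8
  E: 255 (inert)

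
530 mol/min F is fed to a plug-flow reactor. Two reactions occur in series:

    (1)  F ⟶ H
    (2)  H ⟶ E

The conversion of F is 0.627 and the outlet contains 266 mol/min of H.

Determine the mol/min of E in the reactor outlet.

66.3 mol/min

Conversion of F: F consumed = 1ξ₁ = 0.627 × 530 → ξ₁ = 332.3 mol/min.
H balance: n_H = 0 + 1ξ₁ − 1ξ₂ = 266 → ξ₂ = (1·332.3 − 266)/1 = 66.31 mol/min.
Outlet amounts (n = n₀ + Σ ν·ξ):
  F: 530 − 1(332.3) = 197.7
  H: 0 + 1(332.3) − 1(66.31) = 266
  E: 0 + 1(66.31) = 66.31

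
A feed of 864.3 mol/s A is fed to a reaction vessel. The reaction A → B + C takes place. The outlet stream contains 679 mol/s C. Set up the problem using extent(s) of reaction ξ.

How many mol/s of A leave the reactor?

For C: n = n₀ + 1ξ → 679 = 0 + 1ξ, giving ξ = 679 mol/s.
Outlet amounts (n = n₀ + ν ξ):
  A: 864.3 − 1(679) = 185.3
  B: 0 + 1(679) = 679
  C: 0 + 1(679) = 679

185 mol/s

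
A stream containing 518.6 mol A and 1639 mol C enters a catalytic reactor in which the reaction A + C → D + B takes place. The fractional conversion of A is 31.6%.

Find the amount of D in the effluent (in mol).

164 mol

A reacted = 0.316 × 518.6 = 163.9 mol; ν_A = −1, so ξ = 163.9/1 = 163.9 mol.
Outlet amounts (n = n₀ + ν ξ):
  A: 518.6 − 1(163.9) = 354.7
  C: 1639 − 1(163.9) = 1475
  D: 0 + 1(163.9) = 163.9
  B: 0 + 1(163.9) = 163.9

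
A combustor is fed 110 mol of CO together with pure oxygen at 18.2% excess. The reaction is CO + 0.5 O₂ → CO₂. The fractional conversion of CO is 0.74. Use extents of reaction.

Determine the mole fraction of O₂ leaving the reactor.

Stoichiometric O₂ = 0.5 × 110 = 55 mol; O₂ fed = 55 × 1.182 = 65.01 mol.
Fuel reacted = 0.74 × 110 → ξ = 81.4 mol.
Outlet (n = n₀ + ν ξ):
  CO: 110 − 1(81.4) = 28.6
  O₂: 65.01 − 0.5(81.4) = 24.31
  CO₂: 0 + 1(81.4) = 81.4
Total out = 134.3 mol; y_O₂ = 24.31 / 134.3 = 0.181.

0.181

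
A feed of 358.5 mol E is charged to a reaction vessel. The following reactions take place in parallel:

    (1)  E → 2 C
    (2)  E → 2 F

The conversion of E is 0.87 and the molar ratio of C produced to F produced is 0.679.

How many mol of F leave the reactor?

372 mol

Conversion of E: E consumed = 0.87 × 358.5 = 311.9 mol = 1ξ₁ + 1ξ₂.
Selectivity: 2ξ₁ / (2ξ₂) = 0.679 → ξ₁ = 0.679 ξ₂.
Substitute: (1·0.679 + 1) ξ₂ = 311.9 → ξ₂ = 185.8 mol, ξ₁ = 126.1 mol.
Outlet amounts (n = n₀ + Σ ν·ξ):
  E: 358.5 − 1(126.1) − 1(185.8) = 46.61
  C: 0 + 2(126.1) = 252.3
  F: 0 + 2(185.8) = 371.5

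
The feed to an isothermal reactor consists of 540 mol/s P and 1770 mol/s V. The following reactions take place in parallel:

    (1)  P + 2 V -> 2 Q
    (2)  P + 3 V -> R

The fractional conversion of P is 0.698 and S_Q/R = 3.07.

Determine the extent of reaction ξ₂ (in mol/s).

Conversion of P: P consumed = 0.698 × 540 = 376.9 mol/s = 1ξ₁ + 1ξ₂.
Selectivity: 2ξ₁ / (1ξ₂) = 3.07 → ξ₁ = 1.535 ξ₂.
Substitute: (1·1.535 + 1) ξ₂ = 376.9 → ξ₂ = 148.7 mol/s, ξ₁ = 228.2 mol/s.
Outlet amounts (n = n₀ + Σ ν·ξ):
  P: 540 − 1(228.2) − 1(148.7) = 163.1
  V: 1770 − 2(228.2) − 3(148.7) = 867.5
  Q: 0 + 2(228.2) = 456.5
  R: 0 + 1(148.7) = 148.7

ξ₂ = 149 mol/s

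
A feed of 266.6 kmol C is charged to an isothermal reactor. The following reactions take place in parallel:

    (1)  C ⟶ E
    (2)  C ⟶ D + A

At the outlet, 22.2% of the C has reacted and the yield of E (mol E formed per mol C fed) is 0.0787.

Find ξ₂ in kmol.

ξ₂ = 38.2 kmol

Yield of E: 1ξ₁ / 266.6 = 0.0787 → ξ₁ = 20.98 kmol.
Conversion of C: 1ξ₁ + 1ξ₂ = 0.222 × 266.6 = 59.19 → ξ₂ = 38.2 kmol.
Outlet amounts (n = n₀ + Σ ν·ξ):
  C: 266.6 − 1(20.98) − 1(38.2) = 207.4
  E: 0 + 1(20.98) = 20.98
  D: 0 + 1(38.2) = 38.2
  A: 0 + 1(38.2) = 38.2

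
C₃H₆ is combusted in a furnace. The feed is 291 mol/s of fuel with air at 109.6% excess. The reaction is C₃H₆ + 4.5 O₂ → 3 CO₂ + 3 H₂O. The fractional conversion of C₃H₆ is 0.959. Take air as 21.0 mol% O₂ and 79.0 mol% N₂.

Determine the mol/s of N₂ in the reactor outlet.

10300 mol/s

Stoichiometric O₂ = 4.5 × 291 = 1310 mol/s; O₂ fed = 1310 × 2.096 = 2745 mol/s.
N₂ fed = 2745 × 79/21 = 10330 mol/s.
Fuel reacted = 0.959 × 291 → ξ = 279.1 mol/s.
Outlet (n = n₀ + ν ξ):
  C₃H₆: 291 − 1(279.1) = 11.93
  O₂: 2745 − 4.5(279.1) = 1489
  N₂: 10330 (inert)
  CO₂: 0 + 3(279.1) = 837.2
  H₂O: 0 + 3(279.1) = 837.2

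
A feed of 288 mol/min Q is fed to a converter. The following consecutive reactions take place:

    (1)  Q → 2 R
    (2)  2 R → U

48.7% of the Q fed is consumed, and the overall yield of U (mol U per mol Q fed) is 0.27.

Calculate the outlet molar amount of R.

Conversion of Q: Q consumed = 1ξ₁ = 0.487 × 288 → ξ₁ = 140.3 mol/min.
Yield of U: 1ξ₂ / 288 = 0.27 → ξ₂ = 77.76 mol/min.
Outlet amounts (n = n₀ + Σ ν·ξ):
  Q: 288 − 1(140.3) = 147.7
  R: 0 + 2(140.3) − 2(77.76) = 125
  U: 0 + 1(77.76) = 77.76

125 mol/min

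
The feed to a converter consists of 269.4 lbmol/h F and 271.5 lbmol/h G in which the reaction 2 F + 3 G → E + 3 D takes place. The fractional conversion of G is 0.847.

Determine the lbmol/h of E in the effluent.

G reacted = 0.847 × 271.5 = 230 lbmol/h; ν_G = −3, so ξ = 230/3 = 76.65 lbmol/h.
Outlet amounts (n = n₀ + ν ξ):
  F: 269.4 − 2(76.65) = 116.1
  G: 271.5 − 3(76.65) = 41.54
  E: 0 + 1(76.65) = 76.65
  D: 0 + 3(76.65) = 230

76.7 lbmol/h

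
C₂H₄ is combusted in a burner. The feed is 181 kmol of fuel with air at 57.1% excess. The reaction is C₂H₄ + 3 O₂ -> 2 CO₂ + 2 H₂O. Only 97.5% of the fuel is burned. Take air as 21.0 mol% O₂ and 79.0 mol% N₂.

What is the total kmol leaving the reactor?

Stoichiometric O₂ = 3 × 181 = 543 kmol; O₂ fed = 543 × 1.571 = 853.1 kmol.
N₂ fed = 853.1 × 79/21 = 3209 kmol.
Fuel reacted = 0.975 × 181 → ξ = 176.5 kmol.
Outlet (n = n₀ + ν ξ):
  C₂H₄: 181 − 1(176.5) = 4.525
  O₂: 853.1 − 3(176.5) = 323.6
  N₂: 3209 (inert)
  CO₂: 0 + 2(176.5) = 352.9
  H₂O: 0 + 2(176.5) = 352.9
Total out = 4.525 + 323.6 + 3209 + 352.9 + 352.9 = 4243 kmol.

4240 kmol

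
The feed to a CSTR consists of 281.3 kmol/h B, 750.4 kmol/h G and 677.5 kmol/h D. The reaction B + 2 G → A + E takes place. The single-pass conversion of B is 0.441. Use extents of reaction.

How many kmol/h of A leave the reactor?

124 kmol/h

B reacted = 0.441 × 281.3 = 124.1 kmol/h; ν_B = −1, so ξ = 124.1/1 = 124.1 kmol/h.
Outlet amounts (n = n₀ + ν ξ):
  B: 281.3 − 1(124.1) = 157.2
  G: 750.4 − 2(124.1) = 502.3
  A: 0 + 1(124.1) = 124.1
  E: 0 + 1(124.1) = 124.1
  D: 677.5 (inert)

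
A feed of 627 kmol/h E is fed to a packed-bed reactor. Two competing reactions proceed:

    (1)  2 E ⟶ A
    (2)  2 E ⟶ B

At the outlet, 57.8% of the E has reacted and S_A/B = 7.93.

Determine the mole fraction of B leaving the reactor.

Conversion of E: E consumed = 0.578 × 627 = 362.4 kmol/h = 2ξ₁ + 2ξ₂.
Selectivity: 1ξ₁ / (1ξ₂) = 7.93 → ξ₁ = 7.93 ξ₂.
Substitute: (2·7.93 + 2) ξ₂ = 362.4 → ξ₂ = 20.29 kmol/h, ξ₁ = 160.9 kmol/h.
Outlet amounts (n = n₀ + Σ ν·ξ):
  E: 627 − 2(160.9) − 2(20.29) = 264.6
  A: 0 + 1(160.9) = 160.9
  B: 0 + 1(20.29) = 20.29
Total out = 445.8 kmol/h; y_B = 20.29 / 445.8 = 0.04552.

0.0455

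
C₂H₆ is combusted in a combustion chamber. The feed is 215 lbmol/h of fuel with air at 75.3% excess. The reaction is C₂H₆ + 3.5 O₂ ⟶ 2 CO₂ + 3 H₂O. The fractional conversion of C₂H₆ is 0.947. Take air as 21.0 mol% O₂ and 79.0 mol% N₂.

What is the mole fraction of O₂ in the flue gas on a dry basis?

Stoichiometric O₂ = 3.5 × 215 = 752.5 lbmol/h; O₂ fed = 752.5 × 1.753 = 1319 lbmol/h.
N₂ fed = 1319 × 79/21 = 4962 lbmol/h.
Fuel reacted = 0.947 × 215 → ξ = 203.6 lbmol/h.
Outlet (n = n₀ + ν ξ):
  C₂H₆: 215 − 1(203.6) = 11.4
  O₂: 1319 − 3.5(203.6) = 606.5
  N₂: 4962 (inert)
  CO₂: 0 + 2(203.6) = 407.2
  H₂O: 0 + 3(203.6) = 610.8
Dry total = 5988 lbmol/h; y_O₂ (dry) = 606.5 / 5988 = 0.1013.

0.101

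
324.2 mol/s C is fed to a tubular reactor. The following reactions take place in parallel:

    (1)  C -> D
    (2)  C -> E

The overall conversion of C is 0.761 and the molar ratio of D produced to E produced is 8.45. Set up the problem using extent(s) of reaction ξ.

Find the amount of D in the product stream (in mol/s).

Conversion of C: C consumed = 0.761 × 324.2 = 246.7 mol/s = 1ξ₁ + 1ξ₂.
Selectivity: 1ξ₁ / (1ξ₂) = 8.45 → ξ₁ = 8.45 ξ₂.
Substitute: (1·8.45 + 1) ξ₂ = 246.7 → ξ₂ = 26.11 mol/s, ξ₁ = 220.6 mol/s.
Outlet amounts (n = n₀ + Σ ν·ξ):
  C: 324.2 − 1(220.6) − 1(26.11) = 77.48
  D: 0 + 1(220.6) = 220.6
  E: 0 + 1(26.11) = 26.11

221 mol/s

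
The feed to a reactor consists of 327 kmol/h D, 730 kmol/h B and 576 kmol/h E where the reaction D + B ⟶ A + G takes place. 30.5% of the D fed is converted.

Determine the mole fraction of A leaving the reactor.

0.0611

D reacted = 0.305 × 327 = 99.73 kmol/h; ν_D = −1, so ξ = 99.73/1 = 99.73 kmol/h.
Outlet amounts (n = n₀ + ν ξ):
  D: 327 − 1(99.73) = 227.3
  B: 730 − 1(99.73) = 630.3
  A: 0 + 1(99.73) = 99.73
  G: 0 + 1(99.73) = 99.73
  E: 576 (inert)
Total out = 1633 kmol/h; y_A = 99.73 / 1633 = 0.06107.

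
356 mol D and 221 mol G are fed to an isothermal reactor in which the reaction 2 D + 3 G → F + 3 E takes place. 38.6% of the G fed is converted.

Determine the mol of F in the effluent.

G reacted = 0.386 × 221 = 85.31 mol; ν_G = −3, so ξ = 85.31/3 = 28.44 mol.
Outlet amounts (n = n₀ + ν ξ):
  D: 356 − 2(28.44) = 299.1
  G: 221 − 3(28.44) = 135.7
  F: 0 + 1(28.44) = 28.44
  E: 0 + 3(28.44) = 85.31

28.4 mol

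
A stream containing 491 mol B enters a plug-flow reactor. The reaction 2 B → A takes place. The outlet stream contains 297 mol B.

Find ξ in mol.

ξ = 97 mol

For B: n = n₀ − 2ξ → 297 = 491 − 2ξ, giving ξ = 97 mol.
Outlet amounts (n = n₀ + ν ξ):
  B: 491 − 2(97) = 297
  A: 0 + 1(97) = 97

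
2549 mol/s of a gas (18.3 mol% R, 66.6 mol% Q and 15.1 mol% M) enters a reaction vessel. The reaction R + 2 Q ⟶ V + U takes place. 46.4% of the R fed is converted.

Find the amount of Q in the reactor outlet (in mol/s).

1260 mol/s

R reacted = 0.464 × 466.5 = 216.4 mol/s; ν_R = −1, so ξ = 216.4/1 = 216.4 mol/s.
Outlet amounts (n = n₀ + ν ξ):
  R: 466.5 − 1(216.4) = 250
  Q: 1698 − 2(216.4) = 1265
  V: 0 + 1(216.4) = 216.4
  U: 0 + 1(216.4) = 216.4
  M: 384.9 (inert)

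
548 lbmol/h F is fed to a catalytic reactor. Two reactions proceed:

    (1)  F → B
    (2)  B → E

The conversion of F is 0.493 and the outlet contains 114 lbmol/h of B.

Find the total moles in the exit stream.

548 lbmol/h

Conversion of F: F consumed = 1ξ₁ = 0.493 × 548 → ξ₁ = 270.2 lbmol/h.
B balance: n_B = 0 + 1ξ₁ − 1ξ₂ = 114 → ξ₂ = (1·270.2 − 114)/1 = 156.2 lbmol/h.
Outlet amounts (n = n₀ + Σ ν·ξ):
  F: 548 − 1(270.2) = 277.8
  B: 0 + 1(270.2) − 1(156.2) = 114
  E: 0 + 1(156.2) = 156.2
Total out = 277.8 + 114 + 156.2 = 548 lbmol/h.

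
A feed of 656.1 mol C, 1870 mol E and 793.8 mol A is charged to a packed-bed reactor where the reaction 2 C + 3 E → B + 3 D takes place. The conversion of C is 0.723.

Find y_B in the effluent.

C reacted = 0.723 × 656.1 = 474.4 mol; ν_C = −2, so ξ = 474.4/2 = 237.2 mol.
Outlet amounts (n = n₀ + ν ξ):
  C: 656.1 − 2(237.2) = 181.7
  E: 1870 − 3(237.2) = 1158
  B: 0 + 1(237.2) = 237.2
  D: 0 + 3(237.2) = 711.5
  A: 793.8 (inert)
Total out = 3083 mol; y_B = 237.2 / 3083 = 0.07694.

0.0769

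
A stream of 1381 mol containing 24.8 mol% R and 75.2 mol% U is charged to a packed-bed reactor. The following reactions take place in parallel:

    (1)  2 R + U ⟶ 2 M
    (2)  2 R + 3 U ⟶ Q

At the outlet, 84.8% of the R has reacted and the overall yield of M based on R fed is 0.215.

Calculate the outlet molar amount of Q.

108 mol

Yield of M: 2ξ₁ / 342.5 = 0.215 → ξ₁ = 36.82 mol.
Conversion of R: 2ξ₁ + 2ξ₂ = 0.848 × 342.5 = 290.4 → ξ₂ = 108.4 mol.
Outlet amounts (n = n₀ + Σ ν·ξ):
  R: 342.5 − 2(36.82) − 2(108.4) = 52.06
  U: 1039 − 1(36.82) − 3(108.4) = 676.5
  M: 0 + 2(36.82) = 73.63
  Q: 0 + 1(108.4) = 108.4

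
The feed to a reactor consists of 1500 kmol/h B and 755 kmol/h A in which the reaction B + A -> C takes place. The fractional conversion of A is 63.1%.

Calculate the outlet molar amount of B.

A reacted = 0.631 × 755 = 476.4 kmol/h; ν_A = −1, so ξ = 476.4/1 = 476.4 kmol/h.
Outlet amounts (n = n₀ + ν ξ):
  B: 1500 − 1(476.4) = 1024
  A: 755 − 1(476.4) = 278.6
  C: 0 + 1(476.4) = 476.4

1020 kmol/h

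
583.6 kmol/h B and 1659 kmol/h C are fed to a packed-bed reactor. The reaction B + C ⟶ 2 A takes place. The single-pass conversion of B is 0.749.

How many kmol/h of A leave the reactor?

B reacted = 0.749 × 583.6 = 437.1 kmol/h; ν_B = −1, so ξ = 437.1/1 = 437.1 kmol/h.
Outlet amounts (n = n₀ + ν ξ):
  B: 583.6 − 1(437.1) = 146.5
  C: 1659 − 1(437.1) = 1222
  A: 0 + 2(437.1) = 874.2

874 kmol/h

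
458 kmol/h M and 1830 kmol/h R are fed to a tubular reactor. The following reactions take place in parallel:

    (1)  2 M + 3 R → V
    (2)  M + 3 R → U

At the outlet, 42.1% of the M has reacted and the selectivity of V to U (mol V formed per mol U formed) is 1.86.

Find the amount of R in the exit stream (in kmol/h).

1480 kmol/h

Conversion of M: M consumed = 0.421 × 458 = 192.8 kmol/h = 2ξ₁ + 1ξ₂.
Selectivity: 1ξ₁ / (1ξ₂) = 1.86 → ξ₁ = 1.86 ξ₂.
Substitute: (2·1.86 + 1) ξ₂ = 192.8 → ξ₂ = 40.85 kmol/h, ξ₁ = 75.98 kmol/h.
Outlet amounts (n = n₀ + Σ ν·ξ):
  M: 458 − 2(75.98) − 1(40.85) = 265.2
  R: 1830 − 3(75.98) − 3(40.85) = 1479
  V: 0 + 1(75.98) = 75.98
  U: 0 + 1(40.85) = 40.85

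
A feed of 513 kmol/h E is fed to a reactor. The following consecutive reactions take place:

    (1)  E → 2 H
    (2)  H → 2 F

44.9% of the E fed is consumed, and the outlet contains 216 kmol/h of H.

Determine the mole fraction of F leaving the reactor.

Conversion of E: E consumed = 1ξ₁ = 0.449 × 513 → ξ₁ = 230.3 kmol/h.
H balance: n_H = 0 + 2ξ₁ − 1ξ₂ = 216 → ξ₂ = (2·230.3 − 216)/1 = 244.7 kmol/h.
Outlet amounts (n = n₀ + Σ ν·ξ):
  E: 513 − 1(230.3) = 282.7
  H: 0 + 2(230.3) − 1(244.7) = 216
  F: 0 + 2(244.7) = 489.3
Total out = 988 kmol/h; y_F = 489.3 / 988 = 0.4953.

0.495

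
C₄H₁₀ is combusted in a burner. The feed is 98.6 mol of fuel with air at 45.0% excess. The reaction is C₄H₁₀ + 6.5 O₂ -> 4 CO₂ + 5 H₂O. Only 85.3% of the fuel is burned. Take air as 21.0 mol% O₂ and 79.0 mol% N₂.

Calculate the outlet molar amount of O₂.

383 mol

Stoichiometric O₂ = 6.5 × 98.6 = 640.9 mol; O₂ fed = 640.9 × 1.450 = 929.3 mol.
N₂ fed = 929.3 × 79/21 = 3496 mol.
Fuel reacted = 0.853 × 98.6 → ξ = 84.11 mol.
Outlet (n = n₀ + ν ξ):
  C₄H₁₀: 98.6 − 1(84.11) = 14.49
  O₂: 929.3 − 6.5(84.11) = 382.6
  N₂: 3496 (inert)
  CO₂: 0 + 4(84.11) = 336.4
  H₂O: 0 + 5(84.11) = 420.5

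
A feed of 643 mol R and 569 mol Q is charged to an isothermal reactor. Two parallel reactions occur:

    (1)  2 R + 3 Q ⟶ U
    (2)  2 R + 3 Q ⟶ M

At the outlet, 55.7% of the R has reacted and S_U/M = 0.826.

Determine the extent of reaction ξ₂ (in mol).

Conversion of R: R consumed = 0.557 × 643 = 358.2 mol = 2ξ₁ + 2ξ₂.
Selectivity: 1ξ₁ / (1ξ₂) = 0.826 → ξ₁ = 0.826 ξ₂.
Substitute: (2·0.826 + 2) ξ₂ = 358.2 → ξ₂ = 98.07 mol, ξ₁ = 81.01 mol.
Outlet amounts (n = n₀ + Σ ν·ξ):
  R: 643 − 2(81.01) − 2(98.07) = 284.8
  Q: 569 − 3(81.01) − 3(98.07) = 31.77
  U: 0 + 1(81.01) = 81.01
  M: 0 + 1(98.07) = 98.07

ξ₂ = 98.1 mol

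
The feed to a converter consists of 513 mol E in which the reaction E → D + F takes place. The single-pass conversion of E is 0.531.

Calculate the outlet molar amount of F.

E reacted = 0.531 × 513 = 272.4 mol; ν_E = −1, so ξ = 272.4/1 = 272.4 mol.
Outlet amounts (n = n₀ + ν ξ):
  E: 513 − 1(272.4) = 240.6
  D: 0 + 1(272.4) = 272.4
  F: 0 + 1(272.4) = 272.4

272 mol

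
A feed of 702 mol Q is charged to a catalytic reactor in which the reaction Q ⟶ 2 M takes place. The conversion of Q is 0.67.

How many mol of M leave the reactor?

941 mol

Q reacted = 0.67 × 702 = 470.3 mol; ν_Q = −1, so ξ = 470.3/1 = 470.3 mol.
Outlet amounts (n = n₀ + ν ξ):
  Q: 702 − 1(470.3) = 231.7
  M: 0 + 2(470.3) = 940.7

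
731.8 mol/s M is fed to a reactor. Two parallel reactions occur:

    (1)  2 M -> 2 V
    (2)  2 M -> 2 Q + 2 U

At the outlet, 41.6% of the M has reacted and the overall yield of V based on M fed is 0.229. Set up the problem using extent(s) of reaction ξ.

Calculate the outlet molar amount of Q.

137 mol/s

Yield of V: 2ξ₁ / 731.8 = 0.229 → ξ₁ = 83.79 mol/s.
Conversion of M: 2ξ₁ + 2ξ₂ = 0.416 × 731.8 = 304.4 → ξ₂ = 68.42 mol/s.
Outlet amounts (n = n₀ + Σ ν·ξ):
  M: 731.8 − 2(83.79) − 2(68.42) = 427.4
  V: 0 + 2(83.79) = 167.6
  Q: 0 + 2(68.42) = 136.8
  U: 0 + 2(68.42) = 136.8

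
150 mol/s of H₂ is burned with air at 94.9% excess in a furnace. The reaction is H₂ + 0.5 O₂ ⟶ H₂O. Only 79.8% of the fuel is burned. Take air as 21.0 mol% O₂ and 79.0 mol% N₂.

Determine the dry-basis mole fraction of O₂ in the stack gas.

Stoichiometric O₂ = 0.5 × 150 = 75 mol/s; O₂ fed = 75 × 1.949 = 146.2 mol/s.
N₂ fed = 146.2 × 79/21 = 549.9 mol/s.
Fuel reacted = 0.798 × 150 → ξ = 119.7 mol/s.
Outlet (n = n₀ + ν ξ):
  H₂: 150 − 1(119.7) = 30.3
  O₂: 146.2 − 0.5(119.7) = 86.33
  N₂: 549.9 (inert)
  H₂O: 0 + 1(119.7) = 119.7
Dry total = 666.5 mol/s; y_O₂ (dry) = 86.33 / 666.5 = 0.1295.

0.13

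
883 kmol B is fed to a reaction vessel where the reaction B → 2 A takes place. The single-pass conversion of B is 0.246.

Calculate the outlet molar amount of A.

B reacted = 0.246 × 883 = 217.2 kmol; ν_B = −1, so ξ = 217.2/1 = 217.2 kmol.
Outlet amounts (n = n₀ + ν ξ):
  B: 883 − 1(217.2) = 665.8
  A: 0 + 2(217.2) = 434.4

434 kmol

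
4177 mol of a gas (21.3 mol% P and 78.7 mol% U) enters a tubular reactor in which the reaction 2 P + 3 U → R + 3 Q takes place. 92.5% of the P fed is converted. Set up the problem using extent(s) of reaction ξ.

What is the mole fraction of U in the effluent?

0.545

P reacted = 0.925 × 889.7 = 823 mol; ν_P = −2, so ξ = 823/2 = 411.5 mol.
Outlet amounts (n = n₀ + ν ξ):
  P: 889.7 − 2(411.5) = 66.73
  U: 3287 − 3(411.5) = 2053
  R: 0 + 1(411.5) = 411.5
  Q: 0 + 3(411.5) = 1234
Total out = 3766 mol; y_U = 2053 / 3766 = 0.5452.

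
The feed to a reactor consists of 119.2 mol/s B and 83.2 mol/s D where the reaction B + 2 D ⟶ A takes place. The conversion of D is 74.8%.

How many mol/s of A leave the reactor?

D reacted = 0.748 × 83.2 = 62.23 mol/s; ν_D = −2, so ξ = 62.23/2 = 31.12 mol/s.
Outlet amounts (n = n₀ + ν ξ):
  B: 119.2 − 1(31.12) = 88.08
  D: 83.2 − 2(31.12) = 20.97
  A: 0 + 1(31.12) = 31.12

31.1 mol/s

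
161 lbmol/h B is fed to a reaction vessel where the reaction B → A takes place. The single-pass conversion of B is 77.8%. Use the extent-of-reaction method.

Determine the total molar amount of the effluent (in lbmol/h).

B reacted = 0.778 × 161 = 125.3 lbmol/h; ν_B = −1, so ξ = 125.3/1 = 125.3 lbmol/h.
Outlet amounts (n = n₀ + ν ξ):
  B: 161 − 1(125.3) = 35.74
  A: 0 + 1(125.3) = 125.3
Total out = 35.74 + 125.3 = 161 lbmol/h.

161 lbmol/h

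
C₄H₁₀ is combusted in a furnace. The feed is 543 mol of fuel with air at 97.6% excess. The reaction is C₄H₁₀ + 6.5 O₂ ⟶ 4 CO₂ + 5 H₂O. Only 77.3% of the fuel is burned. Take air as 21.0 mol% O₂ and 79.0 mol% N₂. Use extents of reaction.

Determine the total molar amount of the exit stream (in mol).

Stoichiometric O₂ = 6.5 × 543 = 3530 mol; O₂ fed = 3530 × 1.976 = 6974 mol.
N₂ fed = 6974 × 79/21 = 26240 mol.
Fuel reacted = 0.773 × 543 → ξ = 419.7 mol.
Outlet (n = n₀ + ν ξ):
  C₄H₁₀: 543 − 1(419.7) = 123.3
  O₂: 6974 − 6.5(419.7) = 4246
  N₂: 26240 (inert)
  CO₂: 0 + 4(419.7) = 1679
  H₂O: 0 + 5(419.7) = 2099
Total out = 123.3 + 4246 + 26240 + 1679 + 2099 = 34380 mol.

34400 mol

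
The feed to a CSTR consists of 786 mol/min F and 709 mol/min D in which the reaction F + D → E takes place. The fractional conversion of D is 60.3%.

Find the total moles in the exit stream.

D reacted = 0.603 × 709 = 427.5 mol/min; ν_D = −1, so ξ = 427.5/1 = 427.5 mol/min.
Outlet amounts (n = n₀ + ν ξ):
  F: 786 − 1(427.5) = 358.5
  D: 709 − 1(427.5) = 281.5
  E: 0 + 1(427.5) = 427.5
Total out = 358.5 + 281.5 + 427.5 = 1067 mol/min.

1070 mol/min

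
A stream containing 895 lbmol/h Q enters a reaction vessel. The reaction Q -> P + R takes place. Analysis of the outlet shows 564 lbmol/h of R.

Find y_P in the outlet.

0.387

For R: n = n₀ + 1ξ → 564 = 0 + 1ξ, giving ξ = 564 lbmol/h.
Outlet amounts (n = n₀ + ν ξ):
  Q: 895 − 1(564) = 331
  P: 0 + 1(564) = 564
  R: 0 + 1(564) = 564
Total out = 1459 lbmol/h; y_P = 564 / 1459 = 0.3866.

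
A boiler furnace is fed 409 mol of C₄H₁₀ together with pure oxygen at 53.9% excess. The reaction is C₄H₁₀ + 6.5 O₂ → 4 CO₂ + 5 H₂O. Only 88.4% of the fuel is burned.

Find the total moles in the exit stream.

5040 mol

Stoichiometric O₂ = 6.5 × 409 = 2658 mol; O₂ fed = 2658 × 1.539 = 4091 mol.
Fuel reacted = 0.884 × 409 → ξ = 361.6 mol.
Outlet (n = n₀ + ν ξ):
  C₄H₁₀: 409 − 1(361.6) = 47.44
  O₂: 4091 − 6.5(361.6) = 1741
  CO₂: 0 + 4(361.6) = 1446
  H₂O: 0 + 5(361.6) = 1808
Total out = 47.44 + 1741 + 1446 + 1808 = 5043 mol.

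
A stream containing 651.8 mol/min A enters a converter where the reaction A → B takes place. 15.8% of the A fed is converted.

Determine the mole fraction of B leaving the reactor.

A reacted = 0.158 × 651.8 = 103 mol/min; ν_A = −1, so ξ = 103/1 = 103 mol/min.
Outlet amounts (n = n₀ + ν ξ):
  A: 651.8 − 1(103) = 548.8
  B: 0 + 1(103) = 103
Total out = 651.8 mol/min; y_B = 103 / 651.8 = 0.158.

0.158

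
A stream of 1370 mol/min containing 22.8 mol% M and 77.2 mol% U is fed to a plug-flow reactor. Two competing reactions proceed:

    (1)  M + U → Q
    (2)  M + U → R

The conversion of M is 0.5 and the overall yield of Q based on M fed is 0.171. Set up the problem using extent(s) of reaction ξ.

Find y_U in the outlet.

0.743

Yield of Q: 1ξ₁ / 312.4 = 0.171 → ξ₁ = 53.41 mol/min.
Conversion of M: 1ξ₁ + 1ξ₂ = 0.5 × 312.4 = 156.2 → ξ₂ = 102.8 mol/min.
Outlet amounts (n = n₀ + Σ ν·ξ):
  M: 312.4 − 1(53.41) − 1(102.8) = 156.2
  U: 1058 − 1(53.41) − 1(102.8) = 901.5
  Q: 0 + 1(53.41) = 53.41
  R: 0 + 1(102.8) = 102.8
Total out = 1214 mol/min; y_U = 901.5 / 1214 = 0.7427.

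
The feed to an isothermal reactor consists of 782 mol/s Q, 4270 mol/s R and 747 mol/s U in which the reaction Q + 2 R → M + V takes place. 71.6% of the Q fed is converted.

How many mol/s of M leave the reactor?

Q reacted = 0.716 × 782 = 559.9 mol/s; ν_Q = −1, so ξ = 559.9/1 = 559.9 mol/s.
Outlet amounts (n = n₀ + ν ξ):
  Q: 782 − 1(559.9) = 222.1
  R: 4270 − 2(559.9) = 3150
  M: 0 + 1(559.9) = 559.9
  V: 0 + 1(559.9) = 559.9
  U: 747 (inert)

560 mol/s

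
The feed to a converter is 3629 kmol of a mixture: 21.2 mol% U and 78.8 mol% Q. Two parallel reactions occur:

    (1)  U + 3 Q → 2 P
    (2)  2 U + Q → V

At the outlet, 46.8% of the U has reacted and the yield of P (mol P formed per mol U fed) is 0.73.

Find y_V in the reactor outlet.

Yield of P: 2ξ₁ / 769.3 = 0.73 → ξ₁ = 280.8 kmol.
Conversion of U: 1ξ₁ + 2ξ₂ = 0.468 × 769.3 = 360.1 → ξ₂ = 39.62 kmol.
Outlet amounts (n = n₀ + Σ ν·ξ):
  U: 769.3 − 1(280.8) − 2(39.62) = 409.3
  Q: 2860 − 3(280.8) − 1(39.62) = 1978
  P: 0 + 2(280.8) = 561.6
  V: 0 + 1(39.62) = 39.62
Total out = 2988 kmol; y_V = 39.62 / 2988 = 0.01326.

0.0133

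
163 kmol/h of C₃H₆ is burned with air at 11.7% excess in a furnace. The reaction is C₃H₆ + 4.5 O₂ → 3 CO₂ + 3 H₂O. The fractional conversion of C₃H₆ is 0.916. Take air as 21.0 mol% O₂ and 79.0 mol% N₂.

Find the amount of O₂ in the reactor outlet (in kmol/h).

Stoichiometric O₂ = 4.5 × 163 = 733.5 kmol/h; O₂ fed = 733.5 × 1.117 = 819.3 kmol/h.
N₂ fed = 819.3 × 79/21 = 3082 kmol/h.
Fuel reacted = 0.916 × 163 → ξ = 149.3 kmol/h.
Outlet (n = n₀ + ν ξ):
  C₃H₆: 163 − 1(149.3) = 13.69
  O₂: 819.3 − 4.5(149.3) = 147.4
  N₂: 3082 (inert)
  CO₂: 0 + 3(149.3) = 447.9
  H₂O: 0 + 3(149.3) = 447.9

147 kmol/h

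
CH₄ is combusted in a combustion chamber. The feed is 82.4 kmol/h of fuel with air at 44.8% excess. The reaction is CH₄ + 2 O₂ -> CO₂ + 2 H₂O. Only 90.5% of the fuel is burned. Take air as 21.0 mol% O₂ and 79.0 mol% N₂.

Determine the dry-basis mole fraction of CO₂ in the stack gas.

Stoichiometric O₂ = 2 × 82.4 = 164.8 kmol/h; O₂ fed = 164.8 × 1.448 = 238.6 kmol/h.
N₂ fed = 238.6 × 79/21 = 897.7 kmol/h.
Fuel reacted = 0.905 × 82.4 → ξ = 74.57 kmol/h.
Outlet (n = n₀ + ν ξ):
  CH₄: 82.4 − 1(74.57) = 7.828
  O₂: 238.6 − 2(74.57) = 89.49
  N₂: 897.7 (inert)
  CO₂: 0 + 1(74.57) = 74.57
  H₂O: 0 + 2(74.57) = 149.1
Dry total = 1070 kmol/h; y_CO₂ (dry) = 74.57 / 1070 = 0.06972.

0.0697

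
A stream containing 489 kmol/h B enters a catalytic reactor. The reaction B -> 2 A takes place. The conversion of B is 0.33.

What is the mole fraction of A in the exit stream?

B reacted = 0.33 × 489 = 161.4 kmol/h; ν_B = −1, so ξ = 161.4/1 = 161.4 kmol/h.
Outlet amounts (n = n₀ + ν ξ):
  B: 489 − 1(161.4) = 327.6
  A: 0 + 2(161.4) = 322.7
Total out = 650.4 kmol/h; y_A = 322.7 / 650.4 = 0.4962.

0.496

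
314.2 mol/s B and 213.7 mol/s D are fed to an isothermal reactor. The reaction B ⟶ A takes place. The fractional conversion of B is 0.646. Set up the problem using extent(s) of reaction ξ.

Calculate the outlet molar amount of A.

B reacted = 0.646 × 314.2 = 203 mol/s; ν_B = −1, so ξ = 203/1 = 203 mol/s.
Outlet amounts (n = n₀ + ν ξ):
  B: 314.2 − 1(203) = 111.2
  A: 0 + 1(203) = 203
  D: 213.7 (inert)

203 mol/s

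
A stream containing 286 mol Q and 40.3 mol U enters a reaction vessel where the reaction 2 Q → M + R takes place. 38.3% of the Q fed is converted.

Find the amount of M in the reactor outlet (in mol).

Q reacted = 0.383 × 286 = 109.5 mol; ν_Q = −2, so ξ = 109.5/2 = 54.77 mol.
Outlet amounts (n = n₀ + ν ξ):
  Q: 286 − 2(54.77) = 176.5
  M: 0 + 1(54.77) = 54.77
  R: 0 + 1(54.77) = 54.77
  U: 40.3 (inert)

54.8 mol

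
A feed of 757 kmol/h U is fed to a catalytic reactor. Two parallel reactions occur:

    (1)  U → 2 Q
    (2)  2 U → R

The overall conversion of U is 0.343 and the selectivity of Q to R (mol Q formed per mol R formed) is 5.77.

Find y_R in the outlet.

Conversion of U: U consumed = 0.343 × 757 = 259.7 kmol/h = 1ξ₁ + 2ξ₂.
Selectivity: 2ξ₁ / (1ξ₂) = 5.77 → ξ₁ = 2.885 ξ₂.
Substitute: (1·2.885 + 2) ξ₂ = 259.7 → ξ₂ = 53.15 kmol/h, ξ₁ = 153.3 kmol/h.
Outlet amounts (n = n₀ + Σ ν·ξ):
  U: 757 − 1(153.3) − 2(53.15) = 497.3
  Q: 0 + 2(153.3) = 306.7
  R: 0 + 1(53.15) = 53.15
Total out = 857.2 kmol/h; y_R = 53.15 / 857.2 = 0.06201.

0.062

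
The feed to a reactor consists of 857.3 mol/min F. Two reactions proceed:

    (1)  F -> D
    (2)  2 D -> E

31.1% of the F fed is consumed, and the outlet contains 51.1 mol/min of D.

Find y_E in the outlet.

Conversion of F: F consumed = 1ξ₁ = 0.311 × 857.3 → ξ₁ = 266.6 mol/min.
D balance: n_D = 0 + 1ξ₁ − 2ξ₂ = 51.1 → ξ₂ = (1·266.6 − 51.1)/2 = 107.8 mol/min.
Outlet amounts (n = n₀ + Σ ν·ξ):
  F: 857.3 − 1(266.6) = 590.7
  D: 0 + 1(266.6) − 2(107.8) = 51.1
  E: 0 + 1(107.8) = 107.8
Total out = 749.5 mol/min; y_E = 107.8 / 749.5 = 0.1438.

0.144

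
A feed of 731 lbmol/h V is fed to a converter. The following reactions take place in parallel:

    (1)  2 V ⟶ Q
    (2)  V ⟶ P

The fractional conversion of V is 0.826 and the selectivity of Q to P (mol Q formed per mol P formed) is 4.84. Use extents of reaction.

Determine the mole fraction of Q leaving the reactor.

Conversion of V: V consumed = 0.826 × 731 = 603.8 lbmol/h = 2ξ₁ + 1ξ₂.
Selectivity: 1ξ₁ / (1ξ₂) = 4.84 → ξ₁ = 4.84 ξ₂.
Substitute: (2·4.84 + 1) ξ₂ = 603.8 → ξ₂ = 56.54 lbmol/h, ξ₁ = 273.6 lbmol/h.
Outlet amounts (n = n₀ + Σ ν·ξ):
  V: 731 − 2(273.6) − 1(56.54) = 127.2
  Q: 0 + 1(273.6) = 273.6
  P: 0 + 1(56.54) = 56.54
Total out = 457.4 lbmol/h; y_Q = 273.6 / 457.4 = 0.5983.

0.598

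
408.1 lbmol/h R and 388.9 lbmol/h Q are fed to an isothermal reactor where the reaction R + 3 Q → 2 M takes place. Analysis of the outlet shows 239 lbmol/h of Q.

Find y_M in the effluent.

For Q: n = n₀ − 3ξ → 239 = 388.9 − 3ξ, giving ξ = 49.97 lbmol/h.
Outlet amounts (n = n₀ + ν ξ):
  R: 408.1 − 1(49.97) = 358.1
  Q: 388.9 − 3(49.97) = 239
  M: 0 + 2(49.97) = 99.93
Total out = 697.1 lbmol/h; y_M = 99.93 / 697.1 = 0.1434.

0.143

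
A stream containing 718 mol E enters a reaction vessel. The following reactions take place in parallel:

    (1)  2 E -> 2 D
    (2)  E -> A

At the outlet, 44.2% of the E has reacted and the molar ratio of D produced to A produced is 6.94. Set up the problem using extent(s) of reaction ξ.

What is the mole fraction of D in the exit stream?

0.386

Conversion of E: E consumed = 0.442 × 718 = 317.4 mol = 2ξ₁ + 1ξ₂.
Selectivity: 2ξ₁ / (1ξ₂) = 6.94 → ξ₁ = 3.47 ξ₂.
Substitute: (2·3.47 + 1) ξ₂ = 317.4 → ξ₂ = 39.97 mol, ξ₁ = 138.7 mol.
Outlet amounts (n = n₀ + Σ ν·ξ):
  E: 718 − 2(138.7) − 1(39.97) = 400.6
  D: 0 + 2(138.7) = 277.4
  A: 0 + 1(39.97) = 39.97
Total out = 718 mol; y_D = 277.4 / 718 = 0.3863.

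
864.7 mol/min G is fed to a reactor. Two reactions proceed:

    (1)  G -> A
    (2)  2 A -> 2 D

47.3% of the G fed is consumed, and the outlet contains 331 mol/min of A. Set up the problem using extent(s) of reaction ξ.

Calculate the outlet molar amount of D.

78 mol/min

Conversion of G: G consumed = 1ξ₁ = 0.473 × 864.7 → ξ₁ = 409 mol/min.
A balance: n_A = 0 + 1ξ₁ − 2ξ₂ = 331 → ξ₂ = (1·409 − 331)/2 = 39 mol/min.
Outlet amounts (n = n₀ + Σ ν·ξ):
  G: 864.7 − 1(409) = 455.7
  A: 0 + 1(409) − 2(39) = 331
  D: 0 + 2(39) = 78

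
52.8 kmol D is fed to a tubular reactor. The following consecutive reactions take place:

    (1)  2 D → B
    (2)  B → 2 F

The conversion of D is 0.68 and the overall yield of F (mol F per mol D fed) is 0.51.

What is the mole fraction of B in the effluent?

0.0929

Conversion of D: D consumed = 2ξ₁ = 0.68 × 52.8 → ξ₁ = 17.95 kmol.
Yield of F: 2ξ₂ / 52.8 = 0.51 → ξ₂ = 13.46 kmol.
Outlet amounts (n = n₀ + Σ ν·ξ):
  D: 52.8 − 2(17.95) = 16.9
  B: 0 + 1(17.95) − 1(13.46) = 4.488
  F: 0 + 2(13.46) = 26.93
Total out = 48.31 kmol; y_B = 4.488 / 48.31 = 0.0929.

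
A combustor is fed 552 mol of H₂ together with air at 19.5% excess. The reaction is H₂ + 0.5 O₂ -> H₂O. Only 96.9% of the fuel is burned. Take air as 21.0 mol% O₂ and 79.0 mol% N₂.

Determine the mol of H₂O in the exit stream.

535 mol

Stoichiometric O₂ = 0.5 × 552 = 276 mol; O₂ fed = 276 × 1.195 = 329.8 mol.
N₂ fed = 329.8 × 79/21 = 1241 mol.
Fuel reacted = 0.969 × 552 → ξ = 534.9 mol.
Outlet (n = n₀ + ν ξ):
  H₂: 552 − 1(534.9) = 17.11
  O₂: 329.8 − 0.5(534.9) = 62.38
  N₂: 1241 (inert)
  H₂O: 0 + 1(534.9) = 534.9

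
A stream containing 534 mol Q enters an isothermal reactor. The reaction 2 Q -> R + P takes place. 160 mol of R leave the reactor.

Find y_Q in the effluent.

For R: n = n₀ + 1ξ → 160 = 0 + 1ξ, giving ξ = 160 mol.
Outlet amounts (n = n₀ + ν ξ):
  Q: 534 − 2(160) = 214
  R: 0 + 1(160) = 160
  P: 0 + 1(160) = 160
Total out = 534 mol; y_Q = 214 / 534 = 0.4007.

0.401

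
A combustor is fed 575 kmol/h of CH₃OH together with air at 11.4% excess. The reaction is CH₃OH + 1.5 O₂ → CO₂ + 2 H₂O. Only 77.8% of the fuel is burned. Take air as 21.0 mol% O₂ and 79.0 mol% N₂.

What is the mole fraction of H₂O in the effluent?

Stoichiometric O₂ = 1.5 × 575 = 862.5 kmol/h; O₂ fed = 862.5 × 1.114 = 960.8 kmol/h.
N₂ fed = 960.8 × 79/21 = 3615 kmol/h.
Fuel reacted = 0.778 × 575 → ξ = 447.4 kmol/h.
Outlet (n = n₀ + ν ξ):
  CH₃OH: 575 − 1(447.4) = 127.6
  O₂: 960.8 − 1.5(447.4) = 289.8
  N₂: 3615 (inert)
  CO₂: 0 + 1(447.4) = 447.4
  H₂O: 0 + 2(447.4) = 894.7
Total out = 5374 kmol/h; y_H₂O = 894.7 / 5374 = 0.1665.

0.166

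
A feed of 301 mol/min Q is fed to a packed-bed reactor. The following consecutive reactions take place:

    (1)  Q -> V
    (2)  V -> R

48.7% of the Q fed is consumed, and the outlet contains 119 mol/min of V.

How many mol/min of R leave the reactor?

Conversion of Q: Q consumed = 1ξ₁ = 0.487 × 301 → ξ₁ = 146.6 mol/min.
V balance: n_V = 0 + 1ξ₁ − 1ξ₂ = 119 → ξ₂ = (1·146.6 − 119)/1 = 27.59 mol/min.
Outlet amounts (n = n₀ + Σ ν·ξ):
  Q: 301 − 1(146.6) = 154.4
  V: 0 + 1(146.6) − 1(27.59) = 119
  R: 0 + 1(27.59) = 27.59

27.6 mol/min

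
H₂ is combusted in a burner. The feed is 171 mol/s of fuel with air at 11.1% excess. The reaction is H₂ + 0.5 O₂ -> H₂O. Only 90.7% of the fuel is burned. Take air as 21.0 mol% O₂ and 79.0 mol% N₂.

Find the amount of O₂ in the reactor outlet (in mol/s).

17.4 mol/s

Stoichiometric O₂ = 0.5 × 171 = 85.5 mol/s; O₂ fed = 85.5 × 1.111 = 94.99 mol/s.
N₂ fed = 94.99 × 79/21 = 357.3 mol/s.
Fuel reacted = 0.907 × 171 → ξ = 155.1 mol/s.
Outlet (n = n₀ + ν ξ):
  H₂: 171 − 1(155.1) = 15.9
  O₂: 94.99 − 0.5(155.1) = 17.44
  N₂: 357.3 (inert)
  H₂O: 0 + 1(155.1) = 155.1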